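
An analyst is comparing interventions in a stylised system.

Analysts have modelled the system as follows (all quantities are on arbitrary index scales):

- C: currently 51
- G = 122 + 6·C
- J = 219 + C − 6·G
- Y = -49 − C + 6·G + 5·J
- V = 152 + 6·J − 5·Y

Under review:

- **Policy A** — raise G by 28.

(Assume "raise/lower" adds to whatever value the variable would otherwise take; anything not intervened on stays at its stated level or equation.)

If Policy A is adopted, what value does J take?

-2466

Policy A (G + 28):
  C = 51
  G = 122 + 6·51 (+28 from intervention) = 456
  J = 219 + 51 − 6·456 = -2466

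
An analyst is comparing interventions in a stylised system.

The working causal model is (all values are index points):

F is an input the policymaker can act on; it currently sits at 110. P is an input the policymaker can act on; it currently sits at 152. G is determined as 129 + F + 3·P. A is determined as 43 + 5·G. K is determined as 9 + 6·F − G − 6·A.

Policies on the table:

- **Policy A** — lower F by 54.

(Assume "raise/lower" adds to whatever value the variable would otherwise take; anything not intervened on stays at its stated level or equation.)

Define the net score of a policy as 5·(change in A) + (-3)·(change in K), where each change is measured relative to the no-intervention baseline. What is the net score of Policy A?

-5400

Baseline:
  F = 110
  P = 152
  G = 129 + 110 + 3·152 = 695
  A = 43 + 5·695 = 3518
  K = 9 + 6·110 − 695 − 6·3518 = -21134
Policy A (F − 54):
  F = 110 − 54 = 56
  P = 152
  G = 129 + 56 + 3·152 = 641
  A = 43 + 5·641 = 3248
  K = 9 + 6·56 − 641 − 6·3248 = -19784
ΔA = 3248 − 3518 = -270; ΔK = -19784 − (-21134) = 1350
Score = 5·(-270) + (-3)·1350 = -5400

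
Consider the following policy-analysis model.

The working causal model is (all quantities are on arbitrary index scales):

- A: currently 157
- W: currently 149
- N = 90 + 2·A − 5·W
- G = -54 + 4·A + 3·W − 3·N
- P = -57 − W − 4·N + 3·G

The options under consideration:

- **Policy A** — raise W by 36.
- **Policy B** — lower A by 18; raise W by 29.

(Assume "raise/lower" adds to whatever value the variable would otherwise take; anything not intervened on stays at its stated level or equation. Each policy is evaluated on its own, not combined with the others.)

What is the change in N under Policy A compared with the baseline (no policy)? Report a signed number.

-180

Baseline:
  A = 157
  W = 149
  N = 90 + 2·157 − 5·149 = -341
Policy A (W + 36):
  A = 157
  W = 149 + 36 = 185
  N = 90 + 2·157 − 5·185 = -521
Change in N: -521 − (-341) = -180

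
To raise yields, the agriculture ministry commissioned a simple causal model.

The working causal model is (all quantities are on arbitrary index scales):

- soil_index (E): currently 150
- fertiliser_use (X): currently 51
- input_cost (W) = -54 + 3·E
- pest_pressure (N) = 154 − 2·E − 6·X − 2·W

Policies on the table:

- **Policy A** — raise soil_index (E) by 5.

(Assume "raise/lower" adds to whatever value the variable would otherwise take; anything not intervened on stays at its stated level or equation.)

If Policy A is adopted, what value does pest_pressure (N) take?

Policy A (E + 5):
  E = 150 + 5 = 155
  X = 51
  W = -54 + 3·155 = 411
  N = 154 − 2·155 − 6·51 − 2·411 = -1284

-1284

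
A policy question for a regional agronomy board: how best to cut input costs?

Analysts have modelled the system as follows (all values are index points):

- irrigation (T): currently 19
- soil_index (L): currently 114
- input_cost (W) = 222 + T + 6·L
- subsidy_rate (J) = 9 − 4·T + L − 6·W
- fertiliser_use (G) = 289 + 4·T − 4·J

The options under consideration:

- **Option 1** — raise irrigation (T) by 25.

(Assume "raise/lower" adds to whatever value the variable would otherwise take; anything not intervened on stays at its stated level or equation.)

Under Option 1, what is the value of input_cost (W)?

Option 1 (T + 25):
  T = 19 + 25 = 44
  L = 114
  W = 222 + 44 + 6·114 = 950

950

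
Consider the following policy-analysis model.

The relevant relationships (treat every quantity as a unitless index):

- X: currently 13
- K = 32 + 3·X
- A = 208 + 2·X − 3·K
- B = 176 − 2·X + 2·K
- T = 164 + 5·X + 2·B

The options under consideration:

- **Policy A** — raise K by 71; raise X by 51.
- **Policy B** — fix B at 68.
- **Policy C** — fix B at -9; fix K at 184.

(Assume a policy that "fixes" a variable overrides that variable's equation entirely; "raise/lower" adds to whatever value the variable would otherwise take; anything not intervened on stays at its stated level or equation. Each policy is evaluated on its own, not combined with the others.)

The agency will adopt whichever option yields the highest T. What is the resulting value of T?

1760

Policy A (K + 71, X + 51):
  X = 13 + 51 = 64
  K = 32 + 3·64 (+71 from intervention) = 295
  B = 176 − 2·64 + 2·295 = 638
  T = 164 + 5·64 + 2·638 = 1760
Policy B (B := 68):
  X = 13
  K = 32 + 3·13 = 71
  B = 68
  T = 164 + 5·13 + 2·68 = 365
Policy C (B := -9, K := 184):
  X = 13
  K = 184
  B = -9
  T = 164 + 5·13 + 2·(-9) = 211
Comparing — Policy A: T=1760, Policy B: T=365, Policy C: T=211. Highest is 1760 (Policy A).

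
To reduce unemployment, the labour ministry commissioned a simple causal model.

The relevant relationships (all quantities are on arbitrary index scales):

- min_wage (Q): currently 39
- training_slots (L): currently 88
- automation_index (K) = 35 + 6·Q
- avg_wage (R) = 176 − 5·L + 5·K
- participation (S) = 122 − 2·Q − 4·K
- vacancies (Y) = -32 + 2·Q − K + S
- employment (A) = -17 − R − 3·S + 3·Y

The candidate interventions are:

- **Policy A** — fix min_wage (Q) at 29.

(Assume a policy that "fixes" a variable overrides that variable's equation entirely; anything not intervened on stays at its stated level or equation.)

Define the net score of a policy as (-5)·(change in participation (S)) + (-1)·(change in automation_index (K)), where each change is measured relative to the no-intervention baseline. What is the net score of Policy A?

-1240

Baseline:
  Q = 39
  K = 35 + 6·39 = 269
  S = 122 − 2·39 − 4·269 = -1032
Policy A (Q := 29):
  Q = 29
  K = 35 + 6·29 = 209
  S = 122 − 2·29 − 4·209 = -772
ΔS = -772 − (-1032) = 260; ΔK = 209 − 269 = -60
Score = (-5)·260 + (-1)·(-60) = -1240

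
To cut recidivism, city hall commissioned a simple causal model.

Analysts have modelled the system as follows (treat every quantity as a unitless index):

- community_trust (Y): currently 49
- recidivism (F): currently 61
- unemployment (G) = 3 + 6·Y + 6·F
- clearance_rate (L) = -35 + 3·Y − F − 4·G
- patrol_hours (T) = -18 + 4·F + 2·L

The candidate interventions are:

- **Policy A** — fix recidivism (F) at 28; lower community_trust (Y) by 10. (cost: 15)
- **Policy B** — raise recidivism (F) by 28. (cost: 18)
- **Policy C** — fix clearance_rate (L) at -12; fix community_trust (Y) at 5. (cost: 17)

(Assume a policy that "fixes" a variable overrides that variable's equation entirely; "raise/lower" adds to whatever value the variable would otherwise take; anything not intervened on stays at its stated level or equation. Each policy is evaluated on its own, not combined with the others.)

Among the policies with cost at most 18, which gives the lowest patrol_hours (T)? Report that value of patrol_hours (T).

Policy A (F := 28, Y − 10):
  Y = 49 − 10 = 39
  F = 28
  G = 3 + 6·39 + 6·28 = 405
  L = -35 + 3·39 − 28 − 4·405 = -1566
  T = -18 + 4·28 + 2·(-1566) = -3038
Policy B (F + 28):
  Y = 49
  F = 61 + 28 = 89
  G = 3 + 6·49 + 6·89 = 831
  L = -35 + 3·49 − 89 − 4·831 = -3301
  T = -18 + 4·89 + 2·(-3301) = -6264
Policy C (L := -12, Y := 5):
  Y = 5
  F = 61
  G = 3 + 6·5 + 6·61 = 399
  L = -12
  T = -18 + 4·61 + 2·(-12) = 202
Comparing — Policy A: T=-3038, Policy B: T=-6264, Policy C: T=202. Lowest is -6264 (Policy B).

-6264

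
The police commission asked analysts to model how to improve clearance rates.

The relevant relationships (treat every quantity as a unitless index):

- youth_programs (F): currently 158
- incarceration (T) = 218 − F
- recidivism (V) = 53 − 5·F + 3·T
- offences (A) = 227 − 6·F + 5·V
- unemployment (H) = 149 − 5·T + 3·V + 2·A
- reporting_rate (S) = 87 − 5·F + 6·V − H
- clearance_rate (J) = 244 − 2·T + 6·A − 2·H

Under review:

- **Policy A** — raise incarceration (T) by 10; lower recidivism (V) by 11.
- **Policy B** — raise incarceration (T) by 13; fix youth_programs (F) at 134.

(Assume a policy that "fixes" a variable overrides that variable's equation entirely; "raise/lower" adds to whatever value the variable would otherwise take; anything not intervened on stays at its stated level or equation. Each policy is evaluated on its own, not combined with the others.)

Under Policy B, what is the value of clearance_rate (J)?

-1736

Policy B (T + 13, F := 134):
  F = 134
  T = 218 − 134 (+13 from intervention) = 97
  V = 53 − 5·134 + 3·97 = -326
  A = 227 − 6·134 + 5·(-326) = -2207
  H = 149 − 5·97 + 3·(-326) + 2·(-2207) = -5728
  J = 244 − 2·97 + 6·(-2207) − 2·(-5728) = -1736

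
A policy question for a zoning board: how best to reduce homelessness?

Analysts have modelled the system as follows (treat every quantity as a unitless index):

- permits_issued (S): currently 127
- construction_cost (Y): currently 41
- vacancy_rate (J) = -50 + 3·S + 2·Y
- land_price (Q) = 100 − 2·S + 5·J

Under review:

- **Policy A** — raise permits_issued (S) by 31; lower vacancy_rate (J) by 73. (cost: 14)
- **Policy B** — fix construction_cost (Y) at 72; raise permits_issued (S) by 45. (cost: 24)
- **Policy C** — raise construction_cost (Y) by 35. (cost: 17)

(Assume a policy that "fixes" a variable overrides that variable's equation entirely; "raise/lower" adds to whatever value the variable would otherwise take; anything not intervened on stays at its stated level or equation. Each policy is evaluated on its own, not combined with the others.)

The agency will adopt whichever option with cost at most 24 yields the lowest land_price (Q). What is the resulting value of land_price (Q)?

1949

Policy A (S + 31, J − 73):
  S = 127 + 31 = 158
  Y = 41
  J = -50 + 3·158 + 2·41 (−73 from intervention) = 433
  Q = 100 − 2·158 + 5·433 = 1949
Policy B (Y := 72, S + 45):
  S = 127 + 45 = 172
  Y = 72
  J = -50 + 3·172 + 2·72 = 610
  Q = 100 − 2·172 + 5·610 = 2806
Policy C (Y + 35):
  S = 127
  Y = 41 + 35 = 76
  J = -50 + 3·127 + 2·76 = 483
  Q = 100 − 2·127 + 5·483 = 2261
Comparing — Policy A: Q=1949, Policy B: Q=2806, Policy C: Q=2261. Lowest is 1949 (Policy A).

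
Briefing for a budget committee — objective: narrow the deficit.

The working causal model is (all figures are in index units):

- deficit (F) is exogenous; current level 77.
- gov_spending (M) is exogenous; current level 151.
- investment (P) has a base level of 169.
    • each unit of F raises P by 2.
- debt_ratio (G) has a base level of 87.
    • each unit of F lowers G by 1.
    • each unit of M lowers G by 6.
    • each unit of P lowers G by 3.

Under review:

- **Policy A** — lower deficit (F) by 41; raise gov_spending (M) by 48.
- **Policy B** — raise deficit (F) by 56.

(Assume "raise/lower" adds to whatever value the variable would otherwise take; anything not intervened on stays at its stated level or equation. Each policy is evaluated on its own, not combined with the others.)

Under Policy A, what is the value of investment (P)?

241

Policy A (F − 41, M + 48):
  F = 77 − 41 = 36
  P = 169 + 2·36 = 241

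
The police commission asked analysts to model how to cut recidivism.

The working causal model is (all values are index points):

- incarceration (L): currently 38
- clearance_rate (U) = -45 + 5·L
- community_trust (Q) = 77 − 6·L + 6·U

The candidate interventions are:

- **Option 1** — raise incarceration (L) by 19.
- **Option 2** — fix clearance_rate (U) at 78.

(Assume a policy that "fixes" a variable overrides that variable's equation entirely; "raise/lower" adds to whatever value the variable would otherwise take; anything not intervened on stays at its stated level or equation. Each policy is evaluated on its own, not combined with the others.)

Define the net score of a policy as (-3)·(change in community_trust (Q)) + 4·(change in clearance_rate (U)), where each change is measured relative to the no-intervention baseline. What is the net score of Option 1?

-988

Baseline:
  L = 38
  U = -45 + 5·38 = 145
  Q = 77 − 6·38 + 6·145 = 719
Option 1 (L + 19):
  L = 38 + 19 = 57
  U = -45 + 5·57 = 240
  Q = 77 − 6·57 + 6·240 = 1175
ΔQ = 1175 − 719 = 456; ΔU = 240 − 145 = 95
Score = (-3)·456 + 4·95 = -988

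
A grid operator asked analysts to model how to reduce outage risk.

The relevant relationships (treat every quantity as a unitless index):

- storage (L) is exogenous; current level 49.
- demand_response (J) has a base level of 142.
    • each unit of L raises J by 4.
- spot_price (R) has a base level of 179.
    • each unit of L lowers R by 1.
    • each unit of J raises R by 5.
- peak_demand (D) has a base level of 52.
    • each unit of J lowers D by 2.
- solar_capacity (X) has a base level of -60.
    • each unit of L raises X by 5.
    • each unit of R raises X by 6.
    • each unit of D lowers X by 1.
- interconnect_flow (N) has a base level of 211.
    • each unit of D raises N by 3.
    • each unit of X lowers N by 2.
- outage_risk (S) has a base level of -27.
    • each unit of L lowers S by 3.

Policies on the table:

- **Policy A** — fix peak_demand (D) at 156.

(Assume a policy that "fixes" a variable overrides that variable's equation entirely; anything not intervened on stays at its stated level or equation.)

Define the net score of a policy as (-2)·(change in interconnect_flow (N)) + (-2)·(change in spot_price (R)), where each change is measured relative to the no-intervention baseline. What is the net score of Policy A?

-7800

Baseline:
  L = 49
  J = 142 + 4·49 = 338
  R = 179 − 49 + 5·338 = 1820
  D = 52 − 2·338 = -624
  X = -60 + 5·49 + 6·1820 − (-624) = 11729
  N = 211 + 3·(-624) − 2·11729 = -25119
Policy A (D := 156):
  L = 49
  J = 142 + 4·49 = 338
  R = 179 − 49 + 5·338 = 1820
  D = 156
  X = -60 + 5·49 + 6·1820 − 156 = 10949
  N = 211 + 3·156 − 2·10949 = -21219
ΔN = -21219 − (-25119) = 3900; ΔR = 1820 − 1820 = 0
Score = (-2)·3900 + (-2)·0 = -7800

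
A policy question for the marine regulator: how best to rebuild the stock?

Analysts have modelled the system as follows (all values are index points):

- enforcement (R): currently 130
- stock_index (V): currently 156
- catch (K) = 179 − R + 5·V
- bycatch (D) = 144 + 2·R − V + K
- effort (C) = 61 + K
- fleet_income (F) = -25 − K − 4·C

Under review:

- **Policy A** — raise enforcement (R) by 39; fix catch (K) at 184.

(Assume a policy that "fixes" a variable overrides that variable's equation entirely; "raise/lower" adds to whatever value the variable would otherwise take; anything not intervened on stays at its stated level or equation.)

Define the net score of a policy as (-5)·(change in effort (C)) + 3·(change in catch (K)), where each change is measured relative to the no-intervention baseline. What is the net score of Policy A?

Baseline:
  R = 130
  V = 156
  K = 179 − 130 + 5·156 = 829
  C = 61 + 829 = 890
Policy A (R + 39, K := 184):
  R = 130 + 39 = 169
  V = 156
  K = 184
  C = 61 + 184 = 245
ΔC = 245 − 890 = -645; ΔK = 184 − 829 = -645
Score = (-5)·(-645) + 3·(-645) = 1290

1290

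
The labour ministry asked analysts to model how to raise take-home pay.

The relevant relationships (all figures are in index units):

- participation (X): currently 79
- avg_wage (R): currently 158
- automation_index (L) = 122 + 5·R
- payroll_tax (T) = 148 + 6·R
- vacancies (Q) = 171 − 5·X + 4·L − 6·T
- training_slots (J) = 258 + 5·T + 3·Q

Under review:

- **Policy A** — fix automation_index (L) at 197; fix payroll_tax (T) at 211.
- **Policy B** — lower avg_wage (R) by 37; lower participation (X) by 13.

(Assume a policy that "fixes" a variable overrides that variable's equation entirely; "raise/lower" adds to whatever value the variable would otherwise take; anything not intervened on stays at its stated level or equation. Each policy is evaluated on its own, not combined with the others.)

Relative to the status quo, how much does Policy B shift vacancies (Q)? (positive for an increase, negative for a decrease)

Baseline:
  X = 79
  R = 158
  L = 122 + 5·158 = 912
  T = 148 + 6·158 = 1096
  Q = 171 − 5·79 + 4·912 − 6·1096 = -3152
Policy B (R − 37, X − 13):
  X = 79 − 13 = 66
  R = 158 − 37 = 121
  L = 122 + 5·121 = 727
  T = 148 + 6·121 = 874
  Q = 171 − 5·66 + 4·727 − 6·874 = -2495
Change in Q: -2495 − (-3152) = 657

657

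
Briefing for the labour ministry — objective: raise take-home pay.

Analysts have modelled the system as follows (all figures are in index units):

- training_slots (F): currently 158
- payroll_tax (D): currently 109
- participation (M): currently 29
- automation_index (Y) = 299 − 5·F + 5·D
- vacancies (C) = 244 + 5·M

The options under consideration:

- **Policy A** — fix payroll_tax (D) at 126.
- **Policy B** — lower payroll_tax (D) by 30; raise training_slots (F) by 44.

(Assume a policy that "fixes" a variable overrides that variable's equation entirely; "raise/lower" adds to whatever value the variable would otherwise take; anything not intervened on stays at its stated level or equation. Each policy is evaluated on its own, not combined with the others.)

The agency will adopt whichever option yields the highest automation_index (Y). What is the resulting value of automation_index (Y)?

Policy A (D := 126):
  F = 158
  D = 126
  Y = 299 − 5·158 + 5·126 = 139
Policy B (D − 30, F + 44):
  F = 158 + 44 = 202
  D = 109 − 30 = 79
  Y = 299 − 5·202 + 5·79 = -316
Comparing — Policy A: Y=139, Policy B: Y=-316. Highest is 139 (Policy A).

139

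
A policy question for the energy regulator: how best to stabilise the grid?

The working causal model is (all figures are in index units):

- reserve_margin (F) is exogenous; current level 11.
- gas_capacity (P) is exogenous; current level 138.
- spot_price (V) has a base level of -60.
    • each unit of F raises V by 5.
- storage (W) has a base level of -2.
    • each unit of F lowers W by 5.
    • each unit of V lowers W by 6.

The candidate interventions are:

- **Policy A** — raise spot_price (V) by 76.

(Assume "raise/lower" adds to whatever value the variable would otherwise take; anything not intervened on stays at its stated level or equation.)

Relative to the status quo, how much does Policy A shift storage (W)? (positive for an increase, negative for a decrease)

-456

Baseline:
  F = 11
  V = -60 + 5·11 = -5
  W = -2 − 5·11 − 6·(-5) = -27
Policy A (V + 76):
  F = 11
  V = -60 + 5·11 (+76 from intervention) = 71
  W = -2 − 5·11 − 6·71 = -483
Change in W: -483 − (-27) = -456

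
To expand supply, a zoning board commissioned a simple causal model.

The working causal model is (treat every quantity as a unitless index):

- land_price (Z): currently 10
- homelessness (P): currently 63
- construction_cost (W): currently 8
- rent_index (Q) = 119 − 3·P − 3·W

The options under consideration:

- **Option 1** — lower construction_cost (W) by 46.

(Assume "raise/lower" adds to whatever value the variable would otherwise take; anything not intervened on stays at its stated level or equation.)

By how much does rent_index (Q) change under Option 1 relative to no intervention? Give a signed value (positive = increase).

Baseline:
  P = 63
  W = 8
  Q = 119 − 3·63 − 3·8 = -94
Option 1 (W − 46):
  P = 63
  W = 8 − 46 = -38
  Q = 119 − 3·63 − 3·(-38) = 44
Change in Q: 44 − (-94) = 138

138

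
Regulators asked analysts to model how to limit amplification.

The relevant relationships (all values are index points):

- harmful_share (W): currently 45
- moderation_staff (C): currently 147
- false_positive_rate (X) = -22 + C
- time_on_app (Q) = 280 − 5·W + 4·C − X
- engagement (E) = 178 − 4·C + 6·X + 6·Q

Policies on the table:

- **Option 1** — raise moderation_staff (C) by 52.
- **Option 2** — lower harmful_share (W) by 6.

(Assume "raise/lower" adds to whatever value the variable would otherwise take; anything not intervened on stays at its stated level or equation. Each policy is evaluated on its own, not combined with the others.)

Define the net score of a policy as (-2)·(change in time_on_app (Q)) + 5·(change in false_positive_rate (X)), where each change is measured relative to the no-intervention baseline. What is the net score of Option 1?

Baseline:
  W = 45
  C = 147
  X = -22 + 147 = 125
  Q = 280 − 5·45 + 4·147 − 125 = 518
Option 1 (C + 52):
  W = 45
  C = 147 + 52 = 199
  X = -22 + 199 = 177
  Q = 280 − 5·45 + 4·199 − 177 = 674
ΔQ = 674 − 518 = 156; ΔX = 177 − 125 = 52
Score = (-2)·156 + 5·52 = -52

-52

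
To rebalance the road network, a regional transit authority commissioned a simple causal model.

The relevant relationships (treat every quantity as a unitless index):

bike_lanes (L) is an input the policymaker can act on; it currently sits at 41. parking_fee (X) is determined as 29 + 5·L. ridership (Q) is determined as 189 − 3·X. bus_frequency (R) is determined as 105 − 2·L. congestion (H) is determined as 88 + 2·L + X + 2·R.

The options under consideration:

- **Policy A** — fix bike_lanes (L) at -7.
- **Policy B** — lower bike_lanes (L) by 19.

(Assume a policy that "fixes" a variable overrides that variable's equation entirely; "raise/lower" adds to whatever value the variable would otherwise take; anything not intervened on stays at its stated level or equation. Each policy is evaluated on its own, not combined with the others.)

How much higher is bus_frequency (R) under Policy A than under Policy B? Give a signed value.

Policy A (L := -7):
  L = -7
  R = 105 − 2·(-7) = 119
Policy B (L − 19):
  L = 41 − 19 = 22
  R = 105 − 2·22 = 61
R: 119 − 61 = 58

58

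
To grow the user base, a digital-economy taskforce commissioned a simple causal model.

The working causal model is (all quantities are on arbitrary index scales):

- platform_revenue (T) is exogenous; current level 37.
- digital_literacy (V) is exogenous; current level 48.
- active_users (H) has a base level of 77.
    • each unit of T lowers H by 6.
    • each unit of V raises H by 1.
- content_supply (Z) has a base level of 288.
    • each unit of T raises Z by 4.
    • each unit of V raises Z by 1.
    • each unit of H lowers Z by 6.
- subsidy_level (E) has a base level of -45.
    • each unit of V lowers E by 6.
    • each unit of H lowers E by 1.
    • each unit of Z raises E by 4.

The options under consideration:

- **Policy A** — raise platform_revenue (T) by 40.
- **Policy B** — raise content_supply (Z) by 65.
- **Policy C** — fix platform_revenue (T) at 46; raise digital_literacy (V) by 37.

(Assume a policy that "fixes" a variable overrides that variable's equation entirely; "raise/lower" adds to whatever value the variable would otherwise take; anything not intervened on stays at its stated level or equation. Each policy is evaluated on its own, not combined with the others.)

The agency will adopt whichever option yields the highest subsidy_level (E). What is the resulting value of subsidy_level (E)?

10668

Policy A (T + 40):
  T = 37 + 40 = 77
  V = 48
  H = 77 − 6·77 + 48 = -337
  Z = 288 + 4·77 + 48 − 6·(-337) = 2666
  E = -45 − 6·48 − (-337) + 4·2666 = 10668
Policy B (Z + 65):
  T = 37
  V = 48
  H = 77 − 6·37 + 48 = -97
  Z = 288 + 4·37 + 48 − 6·(-97) (+65 from intervention) = 1131
  E = -45 − 6·48 − (-97) + 4·1131 = 4288
Policy C (T := 46, V + 37):
  T = 46
  V = 48 + 37 = 85
  H = 77 − 6·46 + 85 = -114
  Z = 288 + 4·46 + 85 − 6·(-114) = 1241
  E = -45 − 6·85 − (-114) + 4·1241 = 4523
Comparing — Policy A: E=10668, Policy B: E=4288, Policy C: E=4523. Highest is 10668 (Policy A).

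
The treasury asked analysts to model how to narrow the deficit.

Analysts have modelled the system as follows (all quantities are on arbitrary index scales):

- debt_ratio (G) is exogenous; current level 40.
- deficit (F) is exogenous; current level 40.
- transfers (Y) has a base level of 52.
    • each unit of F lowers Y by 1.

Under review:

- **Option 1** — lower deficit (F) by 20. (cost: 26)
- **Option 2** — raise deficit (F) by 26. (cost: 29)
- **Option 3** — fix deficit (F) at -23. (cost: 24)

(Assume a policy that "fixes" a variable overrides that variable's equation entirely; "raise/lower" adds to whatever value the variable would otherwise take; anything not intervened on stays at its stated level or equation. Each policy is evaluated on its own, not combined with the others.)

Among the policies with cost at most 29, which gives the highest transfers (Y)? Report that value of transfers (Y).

Option 1 (F − 20):
  F = 40 − 20 = 20
  Y = 52 − 20 = 32
Option 2 (F + 26):
  F = 40 + 26 = 66
  Y = 52 − 66 = -14
Option 3 (F := -23):
  F = -23
  Y = 52 − (-23) = 75
Comparing — Option 1: Y=32, Option 2: Y=-14, Option 3: Y=75. Highest is 75 (Option 3).

75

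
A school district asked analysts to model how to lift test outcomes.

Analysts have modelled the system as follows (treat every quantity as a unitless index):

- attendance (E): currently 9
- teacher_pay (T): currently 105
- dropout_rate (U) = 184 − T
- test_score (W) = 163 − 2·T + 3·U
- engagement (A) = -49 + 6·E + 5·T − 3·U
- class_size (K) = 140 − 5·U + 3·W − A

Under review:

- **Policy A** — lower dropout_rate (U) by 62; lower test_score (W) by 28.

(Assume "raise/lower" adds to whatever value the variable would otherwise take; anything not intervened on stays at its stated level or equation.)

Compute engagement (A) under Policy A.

Policy A (U − 62, W − 28):
  E = 9
  T = 105
  U = 184 − 105 (−62 from intervention) = 17
  A = -49 + 6·9 + 5·105 − 3·17 = 479

479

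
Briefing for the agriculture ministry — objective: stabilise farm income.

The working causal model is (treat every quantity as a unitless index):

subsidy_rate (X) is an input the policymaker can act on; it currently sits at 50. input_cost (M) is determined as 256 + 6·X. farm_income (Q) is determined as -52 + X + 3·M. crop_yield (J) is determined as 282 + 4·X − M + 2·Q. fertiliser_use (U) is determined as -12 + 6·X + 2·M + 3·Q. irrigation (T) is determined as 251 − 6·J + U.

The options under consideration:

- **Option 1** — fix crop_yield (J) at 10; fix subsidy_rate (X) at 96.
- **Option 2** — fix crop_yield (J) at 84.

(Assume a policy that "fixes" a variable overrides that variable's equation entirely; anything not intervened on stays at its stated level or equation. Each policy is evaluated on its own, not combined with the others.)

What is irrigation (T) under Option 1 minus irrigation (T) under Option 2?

Option 1 (J := 10, X := 96):
  X = 96
  M = 256 + 6·96 = 832
  Q = -52 + 96 + 3·832 = 2540
  J = 10
  U = -12 + 6·96 + 2·832 + 3·2540 = 9848
  T = 251 − 6·10 + 9848 = 10039
Option 2 (J := 84):
  X = 50
  M = 256 + 6·50 = 556
  Q = -52 + 50 + 3·556 = 1666
  J = 84
  U = -12 + 6·50 + 2·556 + 3·1666 = 6398
  T = 251 − 6·84 + 6398 = 6145
T: 10039 − 6145 = 3894

3894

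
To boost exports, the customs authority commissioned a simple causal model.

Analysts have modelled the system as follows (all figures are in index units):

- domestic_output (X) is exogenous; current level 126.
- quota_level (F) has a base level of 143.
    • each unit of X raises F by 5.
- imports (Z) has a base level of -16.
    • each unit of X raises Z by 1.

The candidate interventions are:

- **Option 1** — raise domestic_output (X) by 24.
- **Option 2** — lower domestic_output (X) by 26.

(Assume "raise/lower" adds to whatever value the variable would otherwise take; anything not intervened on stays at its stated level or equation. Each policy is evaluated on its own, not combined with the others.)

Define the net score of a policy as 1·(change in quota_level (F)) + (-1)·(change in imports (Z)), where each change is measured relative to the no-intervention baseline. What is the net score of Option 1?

96

Baseline:
  X = 126
  F = 143 + 5·126 = 773
  Z = -16 + 126 = 110
Option 1 (X + 24):
  X = 126 + 24 = 150
  F = 143 + 5·150 = 893
  Z = -16 + 150 = 134
ΔF = 893 − 773 = 120; ΔZ = 134 − 110 = 24
Score = 1·120 + (-1)·24 = 96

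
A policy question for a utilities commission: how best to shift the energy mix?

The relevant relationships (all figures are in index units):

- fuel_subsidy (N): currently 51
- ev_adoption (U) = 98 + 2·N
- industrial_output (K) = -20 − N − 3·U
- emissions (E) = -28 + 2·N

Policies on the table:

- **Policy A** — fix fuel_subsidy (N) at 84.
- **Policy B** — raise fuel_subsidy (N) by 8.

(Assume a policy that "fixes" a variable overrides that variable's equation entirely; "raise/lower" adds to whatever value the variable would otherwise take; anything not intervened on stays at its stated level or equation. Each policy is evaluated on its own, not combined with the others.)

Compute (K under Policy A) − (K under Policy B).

-175

Policy A (N := 84):
  N = 84
  U = 98 + 2·84 = 266
  K = -20 − 84 − 3·266 = -902
Policy B (N + 8):
  N = 51 + 8 = 59
  U = 98 + 2·59 = 216
  K = -20 − 59 − 3·216 = -727
K: -902 − (-727) = -175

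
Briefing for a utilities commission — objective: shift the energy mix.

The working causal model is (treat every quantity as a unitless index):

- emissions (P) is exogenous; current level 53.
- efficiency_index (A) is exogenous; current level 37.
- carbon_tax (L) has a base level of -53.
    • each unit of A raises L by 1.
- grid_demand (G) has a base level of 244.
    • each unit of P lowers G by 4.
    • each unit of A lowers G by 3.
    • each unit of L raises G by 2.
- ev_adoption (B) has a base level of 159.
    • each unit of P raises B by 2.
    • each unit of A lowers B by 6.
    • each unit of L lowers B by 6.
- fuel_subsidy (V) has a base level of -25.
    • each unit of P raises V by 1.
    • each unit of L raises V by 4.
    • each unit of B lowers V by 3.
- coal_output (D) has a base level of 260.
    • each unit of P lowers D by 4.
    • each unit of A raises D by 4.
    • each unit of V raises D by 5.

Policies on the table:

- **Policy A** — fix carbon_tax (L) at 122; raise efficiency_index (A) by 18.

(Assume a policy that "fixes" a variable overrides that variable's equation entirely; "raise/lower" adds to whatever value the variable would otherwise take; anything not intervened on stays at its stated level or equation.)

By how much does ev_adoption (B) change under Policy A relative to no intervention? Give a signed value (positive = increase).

-936

Baseline:
  P = 53
  A = 37
  L = -53 + 37 = -16
  B = 159 + 2·53 − 6·37 − 6·(-16) = 139
Policy A (L := 122, A + 18):
  P = 53
  A = 37 + 18 = 55
  L = 122
  B = 159 + 2·53 − 6·55 − 6·122 = -797
Change in B: -797 − 139 = -936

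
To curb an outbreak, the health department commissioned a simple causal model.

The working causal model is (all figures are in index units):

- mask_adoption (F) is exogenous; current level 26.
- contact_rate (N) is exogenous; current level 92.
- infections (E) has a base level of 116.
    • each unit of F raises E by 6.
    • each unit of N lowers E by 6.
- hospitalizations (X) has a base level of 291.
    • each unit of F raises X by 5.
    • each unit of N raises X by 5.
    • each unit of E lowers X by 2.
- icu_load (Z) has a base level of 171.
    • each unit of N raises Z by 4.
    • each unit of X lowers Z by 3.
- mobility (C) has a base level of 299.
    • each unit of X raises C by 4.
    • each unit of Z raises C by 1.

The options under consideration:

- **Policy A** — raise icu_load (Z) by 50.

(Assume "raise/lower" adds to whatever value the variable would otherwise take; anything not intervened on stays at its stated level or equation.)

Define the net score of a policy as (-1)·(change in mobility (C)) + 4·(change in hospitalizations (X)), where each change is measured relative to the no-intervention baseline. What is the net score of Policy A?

-50

Baseline:
  F = 26
  N = 92
  E = 116 + 6·26 − 6·92 = -280
  X = 291 + 5·26 + 5·92 − 2·(-280) = 1441
  Z = 171 + 4·92 − 3·1441 = -3784
  C = 299 + 4·1441 + (-3784) = 2279
Policy A (Z + 50):
  F = 26
  N = 92
  E = 116 + 6·26 − 6·92 = -280
  X = 291 + 5·26 + 5·92 − 2·(-280) = 1441
  Z = 171 + 4·92 − 3·1441 (+50 from intervention) = -3734
  C = 299 + 4·1441 + (-3734) = 2329
ΔC = 2329 − 2279 = 50; ΔX = 1441 − 1441 = 0
Score = (-1)·50 + 4·0 = -50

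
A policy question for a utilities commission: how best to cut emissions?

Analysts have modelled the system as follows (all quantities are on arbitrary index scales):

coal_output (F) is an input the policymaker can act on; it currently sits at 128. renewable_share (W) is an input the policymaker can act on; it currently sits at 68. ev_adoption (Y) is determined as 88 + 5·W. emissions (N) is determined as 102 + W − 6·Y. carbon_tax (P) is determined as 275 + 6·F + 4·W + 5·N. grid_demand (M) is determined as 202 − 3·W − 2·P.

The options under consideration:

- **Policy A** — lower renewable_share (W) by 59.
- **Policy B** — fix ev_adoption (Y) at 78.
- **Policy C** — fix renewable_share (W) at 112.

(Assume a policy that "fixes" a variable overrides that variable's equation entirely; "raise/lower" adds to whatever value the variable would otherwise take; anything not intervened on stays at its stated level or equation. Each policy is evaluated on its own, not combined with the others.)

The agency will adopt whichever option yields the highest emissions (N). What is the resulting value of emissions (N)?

-298

Policy A (W − 59):
  W = 68 − 59 = 9
  Y = 88 + 5·9 = 133
  N = 102 + 9 − 6·133 = -687
Policy B (Y := 78):
  W = 68
  Y = 78
  N = 102 + 68 − 6·78 = -298
Policy C (W := 112):
  W = 112
  Y = 88 + 5·112 = 648
  N = 102 + 112 − 6·648 = -3674
Comparing — Policy A: N=-687, Policy B: N=-298, Policy C: N=-3674. Highest is -298 (Policy B).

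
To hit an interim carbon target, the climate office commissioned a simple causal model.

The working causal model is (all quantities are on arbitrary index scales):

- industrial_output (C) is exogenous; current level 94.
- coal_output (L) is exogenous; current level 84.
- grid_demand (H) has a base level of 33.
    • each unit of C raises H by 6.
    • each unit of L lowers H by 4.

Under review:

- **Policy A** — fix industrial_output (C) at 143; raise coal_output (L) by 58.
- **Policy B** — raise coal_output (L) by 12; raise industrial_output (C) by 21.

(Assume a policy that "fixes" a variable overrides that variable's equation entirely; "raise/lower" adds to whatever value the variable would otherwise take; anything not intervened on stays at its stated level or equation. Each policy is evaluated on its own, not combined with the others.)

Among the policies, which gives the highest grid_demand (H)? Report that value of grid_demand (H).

Policy A (C := 143, L + 58):
  C = 143
  L = 84 + 58 = 142
  H = 33 + 6·143 − 4·142 = 323
Policy B (L + 12, C + 21):
  C = 94 + 21 = 115
  L = 84 + 12 = 96
  H = 33 + 6·115 − 4·96 = 339
Comparing — Policy A: H=323, Policy B: H=339. Highest is 339 (Policy B).

339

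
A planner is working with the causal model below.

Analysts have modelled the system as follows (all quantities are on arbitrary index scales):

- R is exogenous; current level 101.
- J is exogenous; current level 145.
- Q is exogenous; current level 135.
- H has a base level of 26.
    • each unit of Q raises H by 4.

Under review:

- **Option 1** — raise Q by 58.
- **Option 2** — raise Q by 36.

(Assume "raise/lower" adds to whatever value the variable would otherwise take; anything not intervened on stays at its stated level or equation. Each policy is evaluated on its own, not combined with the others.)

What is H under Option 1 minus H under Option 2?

88

Option 1 (Q + 58):
  Q = 135 + 58 = 193
  H = 26 + 4·193 = 798
Option 2 (Q + 36):
  Q = 135 + 36 = 171
  H = 26 + 4·171 = 710
H: 798 − 710 = 88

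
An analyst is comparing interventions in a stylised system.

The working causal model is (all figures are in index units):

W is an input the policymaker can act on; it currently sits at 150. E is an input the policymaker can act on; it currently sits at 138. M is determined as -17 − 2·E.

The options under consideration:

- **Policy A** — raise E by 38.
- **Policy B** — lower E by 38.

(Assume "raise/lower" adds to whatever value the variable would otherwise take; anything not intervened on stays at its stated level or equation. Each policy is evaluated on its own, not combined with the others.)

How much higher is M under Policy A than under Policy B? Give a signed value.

Policy A (E + 38):
  E = 138 + 38 = 176
  M = -17 − 2·176 = -369
Policy B (E − 38):
  E = 138 − 38 = 100
  M = -17 − 2·100 = -217
M: -369 − (-217) = -152

-152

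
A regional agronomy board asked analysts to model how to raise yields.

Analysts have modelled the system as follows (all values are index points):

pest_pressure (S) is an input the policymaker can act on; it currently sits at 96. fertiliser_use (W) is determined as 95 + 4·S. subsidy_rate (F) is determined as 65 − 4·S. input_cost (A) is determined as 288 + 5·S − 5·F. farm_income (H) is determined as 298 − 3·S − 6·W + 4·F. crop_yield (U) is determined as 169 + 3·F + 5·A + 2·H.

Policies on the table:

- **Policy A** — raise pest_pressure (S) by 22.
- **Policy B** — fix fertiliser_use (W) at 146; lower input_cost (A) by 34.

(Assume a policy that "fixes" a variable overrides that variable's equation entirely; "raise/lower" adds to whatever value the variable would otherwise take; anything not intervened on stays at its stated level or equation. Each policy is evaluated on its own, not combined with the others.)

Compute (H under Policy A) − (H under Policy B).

-2944

Policy A (S + 22):
  S = 96 + 22 = 118
  W = 95 + 4·118 = 567
  F = 65 − 4·118 = -407
  H = 298 − 3·118 − 6·567 + 4·(-407) = -5086
Policy B (W := 146, A − 34):
  S = 96
  W = 146
  F = 65 − 4·96 = -319
  H = 298 − 3·96 − 6·146 + 4·(-319) = -2142
H: -5086 − (-2142) = -2944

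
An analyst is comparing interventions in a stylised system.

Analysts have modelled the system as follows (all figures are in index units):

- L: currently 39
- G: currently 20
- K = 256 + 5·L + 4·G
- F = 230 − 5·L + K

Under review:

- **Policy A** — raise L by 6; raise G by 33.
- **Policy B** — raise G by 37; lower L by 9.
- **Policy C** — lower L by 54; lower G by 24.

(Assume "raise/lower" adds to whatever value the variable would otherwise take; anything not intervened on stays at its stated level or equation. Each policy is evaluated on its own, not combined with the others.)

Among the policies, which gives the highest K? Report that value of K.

Policy A (L + 6, G + 33):
  L = 39 + 6 = 45
  G = 20 + 33 = 53
  K = 256 + 5·45 + 4·53 = 693
Policy B (G + 37, L − 9):
  L = 39 − 9 = 30
  G = 20 + 37 = 57
  K = 256 + 5·30 + 4·57 = 634
Policy C (L − 54, G − 24):
  L = 39 − 54 = -15
  G = 20 − 24 = -4
  K = 256 + 5·(-15) + 4·(-4) = 165
Comparing — Policy A: K=693, Policy B: K=634, Policy C: K=165. Highest is 693 (Policy A).

693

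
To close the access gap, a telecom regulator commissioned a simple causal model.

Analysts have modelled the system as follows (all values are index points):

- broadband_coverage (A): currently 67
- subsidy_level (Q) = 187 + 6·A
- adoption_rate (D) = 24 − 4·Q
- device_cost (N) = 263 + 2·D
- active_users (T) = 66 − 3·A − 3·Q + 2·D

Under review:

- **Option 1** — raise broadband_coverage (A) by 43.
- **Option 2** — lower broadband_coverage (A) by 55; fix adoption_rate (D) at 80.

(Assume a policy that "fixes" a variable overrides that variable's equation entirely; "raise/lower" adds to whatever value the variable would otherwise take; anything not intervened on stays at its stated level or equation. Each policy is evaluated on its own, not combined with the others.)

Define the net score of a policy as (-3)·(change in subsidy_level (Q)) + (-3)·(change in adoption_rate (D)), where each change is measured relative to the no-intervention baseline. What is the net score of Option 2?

Baseline:
  A = 67
  Q = 187 + 6·67 = 589
  D = 24 − 4·589 = -2332
Option 2 (A − 55, D := 80):
  A = 67 − 55 = 12
  Q = 187 + 6·12 = 259
  D = 80
ΔQ = 259 − 589 = -330; ΔD = 80 − (-2332) = 2412
Score = (-3)·(-330) + (-3)·2412 = -6246

-6246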